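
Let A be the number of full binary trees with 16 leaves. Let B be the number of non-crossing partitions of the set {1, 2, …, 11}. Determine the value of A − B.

A full binary tree with L leaves has L−1 internal nodes and is counted by C_{L−1}; L = 16 gives C_15. So A = C_15 = 9694845.
Non-crossing partitions of an n-element set are counted by C_n; here n = 11. So B = C_11 = 58786.
A − B = 9694845 − 58786 = 9636059.

9636059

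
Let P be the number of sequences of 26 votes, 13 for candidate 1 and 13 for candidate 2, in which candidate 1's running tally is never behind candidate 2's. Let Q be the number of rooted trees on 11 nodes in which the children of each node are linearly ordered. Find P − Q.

726104

Ballot sequences with n votes each where one side never trails are Dyck words, counted by C_n; here n = 13. So P = C_13 = 742900.
A rooted plane tree on 11 nodes has 10 edges, and such trees are counted by C_10. So Q = C_10 = 16796.
P − Q = 742900 − 16796 = 726104.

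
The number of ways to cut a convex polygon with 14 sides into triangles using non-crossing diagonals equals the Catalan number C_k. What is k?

Triangulations of a convex m-gon are counted by C_{m−2}; with m = 14 this is C_12.

12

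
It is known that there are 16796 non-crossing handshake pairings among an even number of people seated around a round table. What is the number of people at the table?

Non-crossing handshake pairings of 2n people are counted by C_n; 16796 = C_10.
So n = 10, and there are 2n = 20 people.

20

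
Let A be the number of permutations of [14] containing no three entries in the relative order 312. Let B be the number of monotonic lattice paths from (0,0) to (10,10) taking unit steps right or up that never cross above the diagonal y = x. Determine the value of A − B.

For any fixed pattern of length 3, the pattern-avoiding permutations of [14] number C_14. So A = C_14 = 2674440.
Monotone paths in an n×n grid that stay weakly below the diagonal are counted by C_n; here n = 10. So B = C_10 = 16796.
A − B = 2674440 − 16796 = 2657644.

2657644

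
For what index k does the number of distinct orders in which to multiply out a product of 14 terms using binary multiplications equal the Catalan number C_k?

13

Bracketing 14 factors into binary products is counted by C_{14−1} = C_13.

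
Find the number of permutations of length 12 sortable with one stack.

By Knuth's characterisation, the stack-sortable permutations of length 12 are the 231-avoiders, numbering C_12.
C_12 = C(24,12)/13 = 2704156/13 = 208012.

208012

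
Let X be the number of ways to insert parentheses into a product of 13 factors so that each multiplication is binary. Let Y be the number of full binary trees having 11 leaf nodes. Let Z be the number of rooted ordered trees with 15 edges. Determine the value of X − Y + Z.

9886061

Ways to associate a product of 13 factors correspond to binary trees on 13 leaves, so the count is C_12. So X = C_12 = 208012.
A full binary tree with L leaves has L−1 internal nodes and is counted by C_{L−1}; L = 11 gives C_10. So Y = C_10 = 16796.
A rooted plane tree with 15 edges has 16 nodes, and the count is C_15. So Z = C_15 = 9694845.
X − Y + Z = 208012 − 16796 + 9694845 = 9886061.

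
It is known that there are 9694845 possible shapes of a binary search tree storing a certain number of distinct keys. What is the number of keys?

Binary search tree shapes on n keys are counted by C_n, and C_15 = 9694845.

15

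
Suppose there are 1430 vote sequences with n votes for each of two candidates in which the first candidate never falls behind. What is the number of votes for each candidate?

Such ballot sequences with n votes each are counted by C_n; 1430 = C_8.

8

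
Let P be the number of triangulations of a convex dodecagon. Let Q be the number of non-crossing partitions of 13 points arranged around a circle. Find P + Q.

Triangulations of a convex m-gon are counted by C_{m−2}; with m = 12 this is C_10. So P = C_10 = 16796.
The non-crossing partitions of [13] form a lattice of size C_13. So Q = C_13 = 742900.
P + Q = 16796 + 742900 = 759696.

759696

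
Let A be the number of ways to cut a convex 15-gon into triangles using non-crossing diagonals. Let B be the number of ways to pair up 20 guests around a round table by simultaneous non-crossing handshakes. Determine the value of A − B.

726104

Triangulations of a convex m-gon are counted by C_{m−2}; with m = 15 this is C_13. So A = C_13 = 742900.
With 20 = 2·10 people, non-crossing handshake pairings are non-crossing perfect matchings on a circle, counted by C_10. So B = C_10 = 16796.
A − B = 742900 − 16796 = 726104.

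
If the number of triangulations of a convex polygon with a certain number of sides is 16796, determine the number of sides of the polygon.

12

Triangulations of a convex m-gon are counted by C_{m−2}; 16796 = C_10.
So m − 2 = 10, giving m = 12 sides.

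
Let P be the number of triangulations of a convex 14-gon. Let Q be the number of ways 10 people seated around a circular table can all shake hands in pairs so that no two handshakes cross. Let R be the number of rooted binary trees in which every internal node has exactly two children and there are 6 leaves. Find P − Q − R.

The number of triangulations of a 14-gon is the Catalan number C_12 (index = sides − 2). So P = C_12 = 208012.
With 10 = 2·5 people, non-crossing handshake pairings are non-crossing perfect matchings on a circle, counted by C_5. So Q = C_5 = 42.
Full binary trees with 6 leaves have 6−1 = 5 internal nodes, so there are C_5 of them. So R = C_5 = 42.
P − Q − R = 208012 − 42 − 42 = 207928.

207928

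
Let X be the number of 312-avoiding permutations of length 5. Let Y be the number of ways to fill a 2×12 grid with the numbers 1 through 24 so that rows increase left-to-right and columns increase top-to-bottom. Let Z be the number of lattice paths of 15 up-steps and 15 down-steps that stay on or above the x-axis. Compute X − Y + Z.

Permutations of [n] avoiding any single length-3 pattern are counted by C_n; here n = 5. So X = C_5 = 42.
By the hook-length formula (or a Dyck-path bijection), SYT of shape 2×12 number C_12. So Y = C_12 = 208012.
Dyck paths of semilength n (length 2n) are counted by C_n; here n = 15. So Z = C_15 = 9694845.
X − Y + Z = 42 − 208012 + 9694845 = 9486875.

9486875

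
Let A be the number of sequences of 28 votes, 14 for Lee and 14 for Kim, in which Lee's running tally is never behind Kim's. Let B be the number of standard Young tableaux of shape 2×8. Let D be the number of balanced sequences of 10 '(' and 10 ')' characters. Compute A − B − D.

2656214

Reading a vote for the leader as '(' and for the other as ')' turns such a sequence into a balanced string of 14 pairs, so the count is C_14. So A = C_14 = 2674440.
Standard Young tableaux of shape 2×n are counted by C_n; here n = 8. So B = C_8 = 1430.
Balanced strings of n pairs of brackets are counted by C_n; here n = 10. So D = C_10 = 16796.
A − B − D = 2674440 − 1430 − 16796 = 2656214.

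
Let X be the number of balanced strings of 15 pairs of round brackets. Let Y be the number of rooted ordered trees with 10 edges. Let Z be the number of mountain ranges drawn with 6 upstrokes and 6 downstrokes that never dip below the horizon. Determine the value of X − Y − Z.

9677917

With 15 pairs the number of balanced bracket strings is the Catalan number C_15. So X = C_15 = 9694845.
Rooted ordered trees with n edges are counted by C_n; here n = 10. So Y = C_10 = 16796.
Dyck paths of semilength n (length 2n) are counted by C_n; here n = 6. So Z = C_6 = 132.
X − Y − Z = 9694845 − 16796 − 132 = 9677917.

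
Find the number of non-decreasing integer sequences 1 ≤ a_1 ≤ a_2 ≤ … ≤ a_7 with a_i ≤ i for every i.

429

Weakly increasing sequences with a_i ≤ i biject with Dyck paths of semilength 7, so there are C_7.
C_7 = C(14,7)/8 = 3432/8 = 429.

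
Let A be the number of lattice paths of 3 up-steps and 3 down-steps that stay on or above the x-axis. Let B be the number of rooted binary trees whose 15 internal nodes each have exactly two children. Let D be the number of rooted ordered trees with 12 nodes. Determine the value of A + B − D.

A Dyck path with 3 up-steps and 3 down-steps has semilength 3, so there are C_3 of them. So A = C_3 = 5.
Full binary trees with n internal nodes are counted by C_n; here n = 15. So B = C_15 = 9694845.
A rooted plane tree on 12 nodes has 11 edges, and such trees are counted by C_11. So D = C_11 = 58786.
A + B − D = 5 + 9694845 − 58786 = 9636064.

9636064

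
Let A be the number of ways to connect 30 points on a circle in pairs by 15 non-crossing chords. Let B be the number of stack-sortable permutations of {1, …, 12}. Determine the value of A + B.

9902857

Pairing 30 circle points by 15 non-crossing chords gives C_15 matchings. So A = C_15 = 9694845.
By Knuth's characterisation, the stack-sortable permutations of length 12 are the 231-avoiders, numbering C_12. So B = C_12 = 208012.
A + B = 9694845 + 208012 = 9902857.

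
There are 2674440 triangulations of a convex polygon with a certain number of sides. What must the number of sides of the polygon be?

Triangulations of a convex m-gon are counted by C_{m−2}. The Catalan number equal to 2674440 is C_14.
So m − 2 = 14, giving m = 16 sides.

16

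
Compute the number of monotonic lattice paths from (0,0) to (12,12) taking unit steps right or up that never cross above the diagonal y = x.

Monotone paths in an n×n grid that stay weakly below the diagonal are counted by C_n; here n = 12.
C_12 = 208012.

208012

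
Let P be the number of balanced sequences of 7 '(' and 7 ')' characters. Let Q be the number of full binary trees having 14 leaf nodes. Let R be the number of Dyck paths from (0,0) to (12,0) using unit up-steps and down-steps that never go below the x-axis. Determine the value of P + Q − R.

With 7 pairs the number of balanced bracket strings is the Catalan number C_7. So P = C_7 = 429.
Full binary trees with 14 leaves have 14−1 = 13 internal nodes, so there are C_13 of them. So Q = C_13 = 742900.
Paths of 6 up- and 6 down-steps that never dip below the axis are Dyck paths; their count is C_6. So R = C_6 = 132.
P + Q − R = 429 + 742900 − 132 = 743197.

743197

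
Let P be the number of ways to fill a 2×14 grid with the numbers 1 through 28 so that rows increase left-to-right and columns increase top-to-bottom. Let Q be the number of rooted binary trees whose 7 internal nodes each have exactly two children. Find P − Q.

By the hook-length formula (or a Dyck-path bijection), SYT of shape 2×14 number C_14. So P = C_14 = 2674440.
The number of full binary trees on 7 internal nodes is the Catalan number C_7. So Q = C_7 = 429.
P − Q = 2674440 − 429 = 2674011.

2674011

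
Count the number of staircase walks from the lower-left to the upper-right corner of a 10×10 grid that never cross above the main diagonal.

Sub-diagonal monotone paths from (0,0) to (10,10) biject with Dyck paths of semilength 10, giving C_10.
C_10 = 16796.

16796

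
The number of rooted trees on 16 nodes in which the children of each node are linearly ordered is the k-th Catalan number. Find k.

15

A rooted plane tree on 16 nodes has 15 edges, and such trees are counted by C_15.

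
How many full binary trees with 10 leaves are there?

Full binary trees with 10 leaves have 10−1 = 9 internal nodes, so there are C_9 of them.
C_9 = C_8 · 2(2·8+1)/(8+2) = 1430 · 34/10 = 4862.

4862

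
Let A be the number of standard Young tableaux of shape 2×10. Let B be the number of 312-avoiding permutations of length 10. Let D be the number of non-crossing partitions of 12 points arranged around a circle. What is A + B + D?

241604

Standard Young tableaux of shape 2×n are counted by C_n; here n = 10. So A = C_10 = 16796.
For any fixed pattern of length 3, the pattern-avoiding permutations of [10] number C_10. So B = C_10 = 16796.
Non-crossing partitions of an n-element set are counted by C_n; here n = 12. So D = C_12 = 208012.
A + B + D = 16796 + 16796 + 208012 = 241604.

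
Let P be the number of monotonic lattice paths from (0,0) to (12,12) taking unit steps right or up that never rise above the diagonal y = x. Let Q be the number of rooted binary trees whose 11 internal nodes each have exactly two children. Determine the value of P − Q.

149226

Sub-diagonal monotone paths from (0,0) to (12,12) biject with Dyck paths of semilength 12, giving C_12. So P = C_12 = 208012.
Full binary trees with n internal nodes are counted by C_n; here n = 11. So Q = C_11 = 58786.
P − Q = 208012 − 58786 = 149226.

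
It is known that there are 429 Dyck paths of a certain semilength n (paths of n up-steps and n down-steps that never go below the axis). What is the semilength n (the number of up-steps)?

7

Dyck paths of semilength n are counted by C_n. The Catalan number equal to 429 is C_7.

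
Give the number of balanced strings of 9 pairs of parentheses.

4862

Balanced strings of n pairs of brackets are counted by C_n; here n = 9.
C_9 = 4862.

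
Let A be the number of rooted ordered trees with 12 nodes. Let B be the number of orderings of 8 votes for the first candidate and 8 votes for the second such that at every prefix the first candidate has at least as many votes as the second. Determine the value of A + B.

60216

Rooted ordered (plane) trees on m nodes have m−1 edges and are counted by C_{m−1}; m = 12 gives C_11. So A = C_11 = 58786.
Reading a vote for the leader as '(' and for the other as ')' turns such a sequence into a balanced string of 8 pairs, so the count is C_8. So B = C_8 = 1430.
A + B = 58786 + 1430 = 60216.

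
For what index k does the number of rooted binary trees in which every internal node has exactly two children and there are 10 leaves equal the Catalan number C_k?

A full binary tree with L leaves has L−1 internal nodes and is counted by C_{L−1}; L = 10 gives C_9.

9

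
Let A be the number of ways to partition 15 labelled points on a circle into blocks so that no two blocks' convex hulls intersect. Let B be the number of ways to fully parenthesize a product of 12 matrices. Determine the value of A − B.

Non-crossing partitions of an n-element set are counted by C_n; here n = 15. So A = C_15 = 9694845.
Parenthesizations of m factors correspond to full binary trees with m leaves, counted by C_{m−1}; m = 12 gives C_11. So B = C_11 = 58786.
A − B = 9694845 − 58786 = 9636059.

9636059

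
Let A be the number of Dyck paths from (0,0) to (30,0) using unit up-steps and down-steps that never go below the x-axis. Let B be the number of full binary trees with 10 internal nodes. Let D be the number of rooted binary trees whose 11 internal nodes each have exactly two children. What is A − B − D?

9619263

Dyck paths of semilength n (length 2n) are counted by C_n; here n = 15. So A = C_15 = 9694845.
Full binary trees with n internal nodes are counted by C_n; here n = 10. So B = C_10 = 16796.
The number of full binary trees on 11 internal nodes is the Catalan number C_11. So D = C_11 = 58786.
A − B − D = 9694845 − 16796 − 58786 = 9619263.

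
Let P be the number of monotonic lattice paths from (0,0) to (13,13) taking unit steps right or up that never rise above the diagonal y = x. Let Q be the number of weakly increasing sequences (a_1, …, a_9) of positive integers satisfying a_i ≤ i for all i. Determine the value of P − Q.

Monotone paths in an n×n grid that stay weakly below the diagonal are counted by C_n; here n = 13. So P = C_13 = 742900.
Such sub-staircase sequences of length n are counted by C_n; here n = 9. So Q = C_9 = 4862.
P − Q = 742900 − 4862 = 738038.

738038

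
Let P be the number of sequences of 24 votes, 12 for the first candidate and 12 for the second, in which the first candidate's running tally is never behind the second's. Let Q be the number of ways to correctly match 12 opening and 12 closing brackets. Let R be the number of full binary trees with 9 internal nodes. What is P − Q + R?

4862

Reading a vote for the leader as '(' and for the other as ')' turns such a sequence into a balanced string of 12 pairs, so the count is C_12. So P = C_12 = 208012.
A balanced arrangement of 12 bracket pairs is a Dyck word of semilength 12, so the count is C_12. So Q = C_12 = 208012.
Full binary trees with n internal nodes are counted by C_n; here n = 9. So R = C_9 = 4862.
P − Q + R = 208012 − 208012 + 4862 = 4862.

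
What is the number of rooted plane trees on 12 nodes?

58786

Rooted ordered (plane) trees on m nodes have m−1 edges and are counted by C_{m−1}; m = 12 gives C_11.
C_11 = C(22,11)/12 = 705432/12 = 58786.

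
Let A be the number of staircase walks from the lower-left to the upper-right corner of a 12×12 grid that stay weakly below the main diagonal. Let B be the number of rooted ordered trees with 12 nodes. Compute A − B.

Sub-diagonal monotone paths from (0,0) to (12,12) biject with Dyck paths of semilength 12, giving C_12. So A = C_12 = 208012.
Rooted ordered (plane) trees on m nodes have m−1 edges and are counted by C_{m−1}; m = 12 gives C_11. So B = C_11 = 58786.
A − B = 208012 − 58786 = 149226.

149226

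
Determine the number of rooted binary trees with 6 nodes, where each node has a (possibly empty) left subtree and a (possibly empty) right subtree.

132

Binary trees (left/right distinguished) on n nodes are counted by C_n; here n = 6.
C_6 = C(12,6)/7 = 924/7 = 132.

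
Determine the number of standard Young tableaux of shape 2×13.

742900

By the hook-length formula (or a Dyck-path bijection), SYT of shape 2×13 number C_13.
C_13 = C_12 · 2(2·12+1)/(12+2) = 208012 · 50/14 = 742900.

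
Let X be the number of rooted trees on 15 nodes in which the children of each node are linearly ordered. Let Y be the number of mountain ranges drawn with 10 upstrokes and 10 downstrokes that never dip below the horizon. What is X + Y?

2691236

Rooted ordered (plane) trees on m nodes have m−1 edges and are counted by C_{m−1}; m = 15 gives C_14. So X = C_14 = 2674440.
Dyck paths of semilength n (length 2n) are counted by C_n; here n = 10. So Y = C_10 = 16796.
X + Y = 2674440 + 16796 = 2691236.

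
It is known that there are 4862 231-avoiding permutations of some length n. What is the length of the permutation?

9

Permutations of [n] avoiding a fixed length-3 pattern are counted by C_n, and C_9 = 4862.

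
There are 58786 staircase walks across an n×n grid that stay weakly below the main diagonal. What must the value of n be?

Such diagonal-avoiding paths in an n×n grid are counted by C_n. Since C_11 = 58786, the index is 11.

11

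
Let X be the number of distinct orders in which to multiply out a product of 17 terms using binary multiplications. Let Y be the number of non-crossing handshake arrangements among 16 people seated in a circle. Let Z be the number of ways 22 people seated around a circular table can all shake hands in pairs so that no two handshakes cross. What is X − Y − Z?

35297454

Bracketing 17 factors into binary products is counted by C_{17−1} = C_16. So X = C_16 = 35357670.
With 16 = 2·8 people, non-crossing handshake pairings are non-crossing perfect matchings on a circle, counted by C_8. So Y = C_8 = 1430.
Non-crossing handshake pairings of 2n people are counted by C_n; 22 people gives n = 11. So Z = C_11 = 58786.
X − Y − Z = 35357670 − 1430 − 58786 = 35297454.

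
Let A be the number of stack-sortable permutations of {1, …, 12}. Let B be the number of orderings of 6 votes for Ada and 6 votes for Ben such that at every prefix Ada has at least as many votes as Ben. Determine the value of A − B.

207880

Stack-sortable permutations are exactly the 231-avoiding ones, counted by C_n; here n = 12. So A = C_12 = 208012.
Ballot sequences with n votes each where one side never trails are Dyck words, counted by C_n; here n = 6. So B = C_6 = 132.
A − B = 208012 − 132 = 207880.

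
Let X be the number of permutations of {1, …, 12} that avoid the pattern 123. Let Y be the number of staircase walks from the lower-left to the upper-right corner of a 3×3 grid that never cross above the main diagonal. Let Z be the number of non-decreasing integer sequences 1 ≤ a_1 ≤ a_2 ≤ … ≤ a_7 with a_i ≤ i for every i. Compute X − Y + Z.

Permutations of [n] avoiding any single length-3 pattern are counted by C_n; here n = 12. So X = C_12 = 208012.
Sub-diagonal monotone paths from (0,0) to (3,3) biject with Dyck paths of semilength 3, giving C_3. So Y = C_3 = 5.
Such sub-staircase sequences of length n are counted by C_n; here n = 7. So Z = C_7 = 429.
X − Y + Z = 208012 − 5 + 429 = 208436.

208436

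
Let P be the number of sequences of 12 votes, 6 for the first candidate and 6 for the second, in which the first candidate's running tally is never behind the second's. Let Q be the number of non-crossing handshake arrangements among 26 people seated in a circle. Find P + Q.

Reading a vote for the leader as '(' and for the other as ')' turns such a sequence into a balanced string of 6 pairs, so the count is C_6. So P = C_6 = 132.
With 26 = 2·13 people, non-crossing handshake pairings are non-crossing perfect matchings on a circle, counted by C_13. So Q = C_13 = 742900.
P + Q = 132 + 742900 = 743032.

743032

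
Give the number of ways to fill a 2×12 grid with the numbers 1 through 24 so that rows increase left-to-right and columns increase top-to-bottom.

Standard Young tableaux of shape 2×n are counted by C_n; here n = 12.
C_12 = C(24,12)/13 = 2704156/13 = 208012.

208012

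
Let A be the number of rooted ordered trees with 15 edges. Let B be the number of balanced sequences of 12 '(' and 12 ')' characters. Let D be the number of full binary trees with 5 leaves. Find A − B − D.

A rooted plane tree with 15 edges has 16 nodes, and the count is C_15. So A = C_15 = 9694845.
With 12 pairs the number of balanced bracket strings is the Catalan number C_12. So B = C_12 = 208012.
Full binary trees with 5 leaves have 5−1 = 4 internal nodes, so there are C_4 of them. So D = C_4 = 14.
A − B − D = 9694845 − 208012 − 14 = 9486819.

9486819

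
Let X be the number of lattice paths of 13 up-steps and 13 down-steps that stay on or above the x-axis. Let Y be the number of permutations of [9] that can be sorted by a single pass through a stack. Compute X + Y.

Dyck paths of semilength n (length 2n) are counted by C_n; here n = 13. So X = C_13 = 742900.
By Knuth's characterisation, the stack-sortable permutations of length 9 are the 231-avoiders, numbering C_9. So Y = C_9 = 4862.
X + Y = 742900 + 4862 = 747762.

747762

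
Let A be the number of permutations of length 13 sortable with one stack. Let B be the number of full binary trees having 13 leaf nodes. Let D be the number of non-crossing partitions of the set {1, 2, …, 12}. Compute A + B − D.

Stack-sortable permutations are exactly the 231-avoiding ones, counted by C_n; here n = 13. So A = C_13 = 742900.
A full binary tree with L leaves has L−1 internal nodes and is counted by C_{L−1}; L = 13 gives C_12. So B = C_12 = 208012.
The non-crossing partitions of [12] form a lattice of size C_12. So D = C_12 = 208012.
A + B − D = 742900 + 208012 − 208012 = 742900.

742900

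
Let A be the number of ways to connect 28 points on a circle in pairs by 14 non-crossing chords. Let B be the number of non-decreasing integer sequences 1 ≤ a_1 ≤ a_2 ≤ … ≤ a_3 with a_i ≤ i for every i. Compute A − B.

Non-crossing perfect matchings of 2n points on a circle are counted by C_n; with 28 points, n = 14. So A = C_14 = 2674440.
Weakly increasing sequences with a_i ≤ i biject with Dyck paths of semilength 3, so there are C_3. So B = C_3 = 5.
A − B = 2674440 − 5 = 2674435.

2674435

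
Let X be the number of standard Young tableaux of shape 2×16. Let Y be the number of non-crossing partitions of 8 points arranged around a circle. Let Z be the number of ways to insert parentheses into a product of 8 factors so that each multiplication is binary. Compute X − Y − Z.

By the hook-length formula (or a Dyck-path bijection), SYT of shape 2×16 number C_16. So X = C_16 = 35357670.
Non-crossing partitions of an n-element set are counted by C_n; here n = 8. So Y = C_8 = 1430.
Ways to associate a product of 8 factors correspond to binary trees on 8 leaves, so the count is C_7. So Z = C_7 = 429.
X − Y − Z = 35357670 − 1430 − 429 = 35355811.

35355811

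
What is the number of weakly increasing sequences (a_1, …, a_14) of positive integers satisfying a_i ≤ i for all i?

2674440

Such sub-staircase sequences of length n are counted by C_n; here n = 14.
C_14 = 2674440.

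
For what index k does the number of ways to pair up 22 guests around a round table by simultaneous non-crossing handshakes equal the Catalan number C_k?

Non-crossing handshake pairings of 2n people are counted by C_n; 22 people gives n = 11.

11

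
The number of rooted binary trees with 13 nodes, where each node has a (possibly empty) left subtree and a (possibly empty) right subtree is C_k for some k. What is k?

Rooted binary trees with 13 nodes (each child slot possibly empty) number C_13.

13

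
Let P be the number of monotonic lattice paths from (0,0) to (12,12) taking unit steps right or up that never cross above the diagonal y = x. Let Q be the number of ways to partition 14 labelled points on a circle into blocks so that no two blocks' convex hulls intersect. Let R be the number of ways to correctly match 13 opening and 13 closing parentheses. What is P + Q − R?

2139552

Monotone paths in an n×n grid that stay weakly below the diagonal are counted by C_n; here n = 12. So P = C_12 = 208012.
Non-crossing partitions of an n-element set are counted by C_n; here n = 14. So Q = C_14 = 2674440.
A balanced arrangement of 13 bracket pairs is a Dyck word of semilength 13, so the count is C_13. So R = C_13 = 742900.
P + Q − R = 208012 + 2674440 − 742900 = 2139552.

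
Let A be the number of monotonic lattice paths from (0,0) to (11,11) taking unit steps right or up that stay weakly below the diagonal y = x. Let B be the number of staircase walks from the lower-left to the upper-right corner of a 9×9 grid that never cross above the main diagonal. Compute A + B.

Sub-diagonal monotone paths from (0,0) to (11,11) biject with Dyck paths of semilength 11, giving C_11. So A = C_11 = 58786.
Sub-diagonal monotone paths from (0,0) to (9,9) biject with Dyck paths of semilength 9, giving C_9. So B = C_9 = 4862.
A + B = 58786 + 4862 = 63648.

63648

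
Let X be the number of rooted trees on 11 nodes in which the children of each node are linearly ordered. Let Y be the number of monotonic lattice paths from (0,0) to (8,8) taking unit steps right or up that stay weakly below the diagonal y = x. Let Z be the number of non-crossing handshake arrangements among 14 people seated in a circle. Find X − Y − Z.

A rooted plane tree on 11 nodes has 10 edges, and such trees are counted by C_10. So X = C_10 = 16796.
Monotone paths in an n×n grid that stay weakly below the diagonal are counted by C_n; here n = 8. So Y = C_8 = 1430.
Non-crossing handshake pairings of 2n people are counted by C_n; 14 people gives n = 7. So Z = C_7 = 429.
X − Y − Z = 16796 − 1430 − 429 = 14937.

14937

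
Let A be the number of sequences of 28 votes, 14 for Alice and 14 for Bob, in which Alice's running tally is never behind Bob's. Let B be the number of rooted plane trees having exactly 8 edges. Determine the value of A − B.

2673010

Reading a vote for the leader as '(' and for the other as ')' turns such a sequence into a balanced string of 14 pairs, so the count is C_14. So A = C_14 = 2674440.
Rooted ordered trees with n edges are counted by C_n; here n = 8. So B = C_8 = 1430.
A − B = 2674440 − 1430 = 2673010.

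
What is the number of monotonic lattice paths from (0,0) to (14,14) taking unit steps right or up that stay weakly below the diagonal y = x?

2674440

Sub-diagonal monotone paths from (0,0) to (14,14) biject with Dyck paths of semilength 14, giving C_14.
C_14 = C(28,14)/15 = 40116600/15 = 2674440.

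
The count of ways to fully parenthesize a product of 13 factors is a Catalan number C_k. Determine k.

12

Bracketing 13 factors into binary products is counted by C_{13−1} = C_12.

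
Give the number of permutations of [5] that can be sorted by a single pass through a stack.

42

Stack-sortable permutations are exactly the 231-avoiding ones, counted by C_n; here n = 5.
C_5 = 42.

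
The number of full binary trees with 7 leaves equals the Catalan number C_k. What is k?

6

A full binary tree with L leaves has L−1 internal nodes and is counted by C_{L−1}; L = 7 gives C_6.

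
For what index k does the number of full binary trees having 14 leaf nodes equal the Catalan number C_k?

A full binary tree with L leaves has L−1 internal nodes and is counted by C_{L−1}; L = 14 gives C_13.

13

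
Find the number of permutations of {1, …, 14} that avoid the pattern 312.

Permutations of [n] avoiding any single length-3 pattern are counted by C_n; here n = 14.
C_14 = C_13 · 2(2·13+1)/(13+2) = 742900 · 54/15 = 2674440.

2674440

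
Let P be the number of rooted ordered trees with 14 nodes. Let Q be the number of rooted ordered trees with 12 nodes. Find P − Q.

684114

A rooted plane tree on 14 nodes has 13 edges, and such trees are counted by C_13. So P = C_13 = 742900.
A rooted plane tree on 12 nodes has 11 edges, and such trees are counted by C_11. So Q = C_11 = 58786.
P − Q = 742900 − 58786 = 684114.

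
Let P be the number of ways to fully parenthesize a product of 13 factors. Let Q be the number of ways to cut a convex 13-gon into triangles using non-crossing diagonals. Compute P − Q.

Bracketing 13 factors into binary products is counted by C_{13−1} = C_12. So P = C_12 = 208012.
A convex 13-gon is triangulated into 11 triangles, and the number of such triangulations is the Catalan number C_{13−2} = C_11. So Q = C_11 = 58786.
P − Q = 208012 − 58786 = 149226.

149226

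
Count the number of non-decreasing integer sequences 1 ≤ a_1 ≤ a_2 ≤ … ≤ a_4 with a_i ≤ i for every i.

14

Such sub-staircase sequences of length n are counted by C_n; here n = 4.
C_4 = C(8,4)/5 = 70/5 = 14.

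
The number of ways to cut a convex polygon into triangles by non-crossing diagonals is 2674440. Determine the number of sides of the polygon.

16

Triangulations of a convex m-gon are counted by C_{m−2}. Since C_14 = 2674440, the index is 14.
So m − 2 = 14, giving m = 16 sides.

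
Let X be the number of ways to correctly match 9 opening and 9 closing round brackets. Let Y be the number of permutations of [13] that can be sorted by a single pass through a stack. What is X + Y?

Balanced strings of n pairs of brackets are counted by C_n; here n = 9. So X = C_9 = 4862.
By Knuth's characterisation, the stack-sortable permutations of length 13 are the 231-avoiders, numbering C_13. So Y = C_13 = 742900.
X + Y = 4862 + 742900 = 747762.

747762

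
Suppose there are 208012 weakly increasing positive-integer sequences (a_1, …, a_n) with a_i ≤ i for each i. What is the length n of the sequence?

12

Such sub-staircase sequences of length n are counted by C_n. Since C_12 = 208012, the index is 12.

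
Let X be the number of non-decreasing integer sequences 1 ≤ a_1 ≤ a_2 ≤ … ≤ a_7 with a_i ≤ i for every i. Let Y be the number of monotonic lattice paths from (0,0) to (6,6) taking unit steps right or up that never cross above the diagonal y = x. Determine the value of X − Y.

Such sub-staircase sequences of length n are counted by C_n; here n = 7. So X = C_7 = 429.
Monotone paths in an n×n grid that stay weakly below the diagonal are counted by C_n; here n = 6. So Y = C_6 = 132.
X − Y = 429 − 132 = 297.

297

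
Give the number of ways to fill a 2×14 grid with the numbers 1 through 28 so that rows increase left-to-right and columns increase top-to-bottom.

2674440

By the hook-length formula (or a Dyck-path bijection), SYT of shape 2×14 number C_14.
C_14 = C_13 · 2(2·13+1)/(13+2) = 742900 · 54/15 = 2674440.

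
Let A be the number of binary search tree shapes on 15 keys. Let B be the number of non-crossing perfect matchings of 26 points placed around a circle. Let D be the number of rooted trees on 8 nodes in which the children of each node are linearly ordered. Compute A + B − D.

There are C_n binary search tree shapes on n keys; with n = 15 that is C_15. So A = C_15 = 9694845.
Pairing 26 circle points by 13 non-crossing chords gives C_13 matchings. So B = C_13 = 742900.
Rooted ordered (plane) trees on m nodes have m−1 edges and are counted by C_{m−1}; m = 8 gives C_7. So D = C_7 = 429.
A + B − D = 9694845 + 742900 − 429 = 10437316.

10437316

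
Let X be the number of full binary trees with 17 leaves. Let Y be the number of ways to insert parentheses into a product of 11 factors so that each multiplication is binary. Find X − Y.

A full binary tree with L leaves has L−1 internal nodes and is counted by C_{L−1}; L = 17 gives C_16. So X = C_16 = 35357670.
Bracketing 11 factors into binary products is counted by C_{11−1} = C_10. So Y = C_10 = 16796.
X − Y = 35357670 − 16796 = 35340874.

35340874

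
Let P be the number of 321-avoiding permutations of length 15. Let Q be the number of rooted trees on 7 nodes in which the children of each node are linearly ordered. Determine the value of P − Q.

9694713

Permutations of [n] avoiding any single length-3 pattern are counted by C_n; here n = 15. So P = C_15 = 9694845.
Rooted ordered (plane) trees on m nodes have m−1 edges and are counted by C_{m−1}; m = 7 gives C_6. So Q = C_6 = 132.
P − Q = 9694845 − 132 = 9694713.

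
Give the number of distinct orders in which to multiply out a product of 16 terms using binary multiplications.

9694845

Parenthesizations of m factors correspond to full binary trees with m leaves, counted by C_{m−1}; m = 16 gives C_15.
C_15 = C_14 · 2(2·14+1)/(14+2) = 2674440 · 58/16 = 9694845.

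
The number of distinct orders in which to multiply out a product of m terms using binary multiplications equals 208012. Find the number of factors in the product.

13

Parenthesizations of m factors are counted by C_{m−1}; 208012 = C_12.
So the index is 12, and the number of factors is 12 + 1 = 13.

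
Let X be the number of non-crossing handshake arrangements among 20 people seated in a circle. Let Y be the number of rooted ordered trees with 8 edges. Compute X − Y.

15366

Non-crossing handshake pairings of 2n people are counted by C_n; 20 people gives n = 10. So X = C_10 = 16796.
A rooted plane tree with 8 edges has 9 nodes, and the count is C_8. So Y = C_8 = 1430.
X − Y = 16796 − 1430 = 15366.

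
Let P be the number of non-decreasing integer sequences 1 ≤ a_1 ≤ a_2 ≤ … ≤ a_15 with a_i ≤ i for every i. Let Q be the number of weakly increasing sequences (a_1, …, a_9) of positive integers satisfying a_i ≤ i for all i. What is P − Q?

Weakly increasing sequences with a_i ≤ i biject with Dyck paths of semilength 15, so there are C_15. So P = C_15 = 9694845.
Such sub-staircase sequences of length n are counted by C_n; here n = 9. So Q = C_9 = 4862.
P − Q = 9694845 − 4862 = 9689983.

9689983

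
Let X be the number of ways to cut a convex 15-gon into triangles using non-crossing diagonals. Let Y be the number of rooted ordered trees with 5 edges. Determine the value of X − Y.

A convex 15-gon is triangulated into 13 triangles, and the number of such triangulations is the Catalan number C_{15−2} = C_13. So X = C_13 = 742900.
Rooted ordered trees with n edges are counted by C_n; here n = 5. So Y = C_5 = 42.
X − Y = 742900 − 42 = 742858.

742858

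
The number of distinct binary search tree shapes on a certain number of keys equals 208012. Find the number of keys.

12

Binary search tree shapes on n keys are counted by C_n; 208012 = C_12.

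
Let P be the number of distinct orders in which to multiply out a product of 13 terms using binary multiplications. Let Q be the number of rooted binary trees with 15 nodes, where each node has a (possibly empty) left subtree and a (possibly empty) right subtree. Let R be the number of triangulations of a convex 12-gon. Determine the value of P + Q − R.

9886061

Bracketing 13 factors into binary products is counted by C_{13−1} = C_12. So P = C_12 = 208012.
Binary trees (left/right distinguished) on n nodes are counted by C_n; here n = 15. So Q = C_15 = 9694845.
Triangulations of a convex m-gon are counted by C_{m−2}; with m = 12 this is C_10. So R = C_10 = 16796.
P + Q − R = 208012 + 9694845 − 16796 = 9886061.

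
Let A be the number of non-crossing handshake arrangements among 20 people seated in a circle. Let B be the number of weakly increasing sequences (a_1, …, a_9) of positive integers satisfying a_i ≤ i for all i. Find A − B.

11934

Non-crossing handshake pairings of 2n people are counted by C_n; 20 people gives n = 10. So A = C_10 = 16796.
Weakly increasing sequences with a_i ≤ i biject with Dyck paths of semilength 9, so there are C_9. So B = C_9 = 4862.
A − B = 16796 − 4862 = 11934.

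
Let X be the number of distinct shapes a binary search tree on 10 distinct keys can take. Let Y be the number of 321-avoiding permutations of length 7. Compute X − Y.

Binary trees (left/right distinguished) on n nodes are counted by C_n; here n = 10. So X = C_10 = 16796.
Permutations of [n] avoiding any single length-3 pattern are counted by C_n; here n = 7. So Y = C_7 = 429.
X − Y = 16796 − 429 = 16367.

16367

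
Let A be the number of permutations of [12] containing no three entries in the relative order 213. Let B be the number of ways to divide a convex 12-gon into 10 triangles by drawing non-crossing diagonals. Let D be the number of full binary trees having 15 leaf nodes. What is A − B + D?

2865656

For any fixed pattern of length 3, the pattern-avoiding permutations of [12] number C_12. So A = C_12 = 208012.
The number of triangulations of a 12-gon is the Catalan number C_10 (index = sides − 2). So B = C_10 = 16796.
Full binary trees with 15 leaves have 15−1 = 14 internal nodes, so there are C_14 of them. So D = C_14 = 2674440.
A − B + D = 208012 − 16796 + 2674440 = 2865656.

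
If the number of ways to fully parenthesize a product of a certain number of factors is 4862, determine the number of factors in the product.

10

Parenthesizations of m factors are counted by C_{m−1}. The Catalan number equal to 4862 is C_9.
So the index is 9, and the number of factors is 9 + 1 = 10.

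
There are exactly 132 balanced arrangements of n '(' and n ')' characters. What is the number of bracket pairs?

Balanced strings of n bracket-pairs are counted by C_n; 132 = C_6.

6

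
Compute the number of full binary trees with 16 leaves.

9694845

Full binary trees with 16 leaves have 16−1 = 15 internal nodes, so there are C_15 of them.
C_15 = C(30,15)/16 = 155117520/16 = 9694845.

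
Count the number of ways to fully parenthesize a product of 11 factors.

Bracketing 11 factors into binary products is counted by C_{11−1} = C_10.
C_10 = C(20,10)/11 = 184756/11 = 16796.

16796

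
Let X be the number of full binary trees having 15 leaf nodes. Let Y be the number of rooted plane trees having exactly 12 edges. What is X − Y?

Full binary trees with 15 leaves have 15−1 = 14 internal nodes, so there are C_14 of them. So X = C_14 = 2674440.
A rooted plane tree with 12 edges has 13 nodes, and the count is C_12. So Y = C_12 = 208012.
X − Y = 2674440 − 208012 = 2466428.

2466428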